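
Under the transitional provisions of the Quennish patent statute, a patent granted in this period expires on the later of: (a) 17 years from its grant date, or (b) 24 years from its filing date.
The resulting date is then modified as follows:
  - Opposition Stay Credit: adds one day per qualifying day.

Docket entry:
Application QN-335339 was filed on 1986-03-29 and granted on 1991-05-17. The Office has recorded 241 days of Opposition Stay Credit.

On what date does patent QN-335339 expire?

2010-11-25

(a) grant + 17 years → 17 May 2008.
(b) filing + 24 years → 29 March 2010.
Later of the two: 29 March 2010.
Opposition Stay Credit: +241 days → 25 November 2010.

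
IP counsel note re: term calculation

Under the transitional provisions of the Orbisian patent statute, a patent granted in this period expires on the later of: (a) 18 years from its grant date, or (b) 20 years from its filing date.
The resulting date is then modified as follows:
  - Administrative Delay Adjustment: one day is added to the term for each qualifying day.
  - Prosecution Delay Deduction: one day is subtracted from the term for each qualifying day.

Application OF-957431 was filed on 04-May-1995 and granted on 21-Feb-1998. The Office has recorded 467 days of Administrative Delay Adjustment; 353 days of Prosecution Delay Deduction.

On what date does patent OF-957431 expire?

(a) grant + 18 years → 21 February 2016.
(b) filing + 20 years → 4 May 2015.
Later of the two: 21 February 2016.
Administrative Delay Adjustment: +467 days → 2 June 2017.
Prosecution Delay Deduction: −353 days → 14 June 2016.

2016-06-14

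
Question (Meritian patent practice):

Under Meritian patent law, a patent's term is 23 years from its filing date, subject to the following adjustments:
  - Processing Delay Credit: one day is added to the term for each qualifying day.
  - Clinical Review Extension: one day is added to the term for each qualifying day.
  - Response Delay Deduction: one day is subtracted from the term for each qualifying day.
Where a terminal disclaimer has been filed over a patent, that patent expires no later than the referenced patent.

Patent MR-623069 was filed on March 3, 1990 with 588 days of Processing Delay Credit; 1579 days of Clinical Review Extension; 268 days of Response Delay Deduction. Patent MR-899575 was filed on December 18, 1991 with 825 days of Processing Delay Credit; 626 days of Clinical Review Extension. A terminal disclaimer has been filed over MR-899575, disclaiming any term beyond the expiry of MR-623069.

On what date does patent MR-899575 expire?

Natural term of MR-899575:
  Base: filing + 23 years → 18 December 2014.
  Processing Delay Credit: +825 days → 22 March 2017.
  Clinical Review Extension: +626 days → 8 December 2018.
Expiry of referenced patent MR-623069:
  Base: filing + 23 years → 3 March 2013.
  Processing Delay Credit: +588 days → 12 October 2014.
  Clinical Review Extension: +1579 days → 7 February 2019.
  Response Delay Deduction: −268 days → 15 May 2018.
Terminal disclaimer: MR-899575 expires on the earlier of 8 December 2018 and 15 May 2018.

2018-05-15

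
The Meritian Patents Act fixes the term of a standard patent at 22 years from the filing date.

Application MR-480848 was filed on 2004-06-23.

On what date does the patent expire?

2026-06-23

Filing date + 22 years → 23 June 2026.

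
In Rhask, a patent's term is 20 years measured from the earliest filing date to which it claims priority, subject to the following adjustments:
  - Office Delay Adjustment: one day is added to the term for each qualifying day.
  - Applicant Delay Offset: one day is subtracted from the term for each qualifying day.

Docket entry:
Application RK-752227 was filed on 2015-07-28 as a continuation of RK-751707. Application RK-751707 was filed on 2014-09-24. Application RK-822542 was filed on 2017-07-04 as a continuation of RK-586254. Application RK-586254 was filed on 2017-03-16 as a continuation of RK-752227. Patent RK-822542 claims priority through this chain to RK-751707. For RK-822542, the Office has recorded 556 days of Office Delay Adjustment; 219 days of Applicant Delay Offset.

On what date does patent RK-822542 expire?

Earliest priority filing: 24 September 2014.
Base term: 24 September 2014 + 20 years → 24 September 2034.
Office Delay Adjustment: +556 days → 2 April 2036.
Applicant Delay Offset: −219 days → 27 August 2035.

August 27, 2035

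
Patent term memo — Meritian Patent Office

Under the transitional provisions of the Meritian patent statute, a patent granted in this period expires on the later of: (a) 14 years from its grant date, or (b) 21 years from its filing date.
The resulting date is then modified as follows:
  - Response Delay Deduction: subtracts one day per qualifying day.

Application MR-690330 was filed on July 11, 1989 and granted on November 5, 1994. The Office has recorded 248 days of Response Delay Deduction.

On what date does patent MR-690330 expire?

2009-11-05

(a) grant + 14 years → 5 November 2008.
(b) filing + 21 years → 11 July 2010.
Later of the two: 11 July 2010.
Response Delay Deduction: −248 days → 5 November 2009.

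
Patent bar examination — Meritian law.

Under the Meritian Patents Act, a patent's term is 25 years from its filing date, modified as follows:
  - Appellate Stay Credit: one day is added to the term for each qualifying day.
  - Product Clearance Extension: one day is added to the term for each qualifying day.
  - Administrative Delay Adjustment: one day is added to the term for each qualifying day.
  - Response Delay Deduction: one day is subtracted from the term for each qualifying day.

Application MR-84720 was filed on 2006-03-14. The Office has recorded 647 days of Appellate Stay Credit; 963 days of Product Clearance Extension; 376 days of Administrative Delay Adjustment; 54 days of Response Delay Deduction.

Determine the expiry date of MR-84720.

Base term: filing date + 25 years → 14 March 2031.
Appellate Stay Credit: +647 days → 20 December 2032.
Product Clearance Extension: +963 days → 10 August 2035.
Administrative Delay Adjustment: +376 days → 20 August 2036.
Response Delay Deduction: −54 days → 27 June 2036.

June 27, 2036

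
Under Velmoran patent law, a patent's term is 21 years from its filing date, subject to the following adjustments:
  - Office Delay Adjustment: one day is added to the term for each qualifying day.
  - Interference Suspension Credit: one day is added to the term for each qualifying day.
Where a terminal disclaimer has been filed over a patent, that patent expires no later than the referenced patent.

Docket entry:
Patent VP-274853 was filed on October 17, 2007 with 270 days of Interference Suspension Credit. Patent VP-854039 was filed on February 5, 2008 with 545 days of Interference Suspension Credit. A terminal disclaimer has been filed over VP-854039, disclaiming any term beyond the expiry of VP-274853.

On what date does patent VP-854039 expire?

2029-07-14

Natural term of VP-854039:
  Base: filing + 21 years → 5 February 2029.
  Interference Suspension Credit: +545 days → 4 August 2030.
Expiry of referenced patent VP-274853:
  Base: filing + 21 years → 17 October 2028.
  Interference Suspension Credit: +270 days → 14 July 2029.
Terminal disclaimer: VP-854039 expires on the earlier of 4 August 2030 and 14 July 2029.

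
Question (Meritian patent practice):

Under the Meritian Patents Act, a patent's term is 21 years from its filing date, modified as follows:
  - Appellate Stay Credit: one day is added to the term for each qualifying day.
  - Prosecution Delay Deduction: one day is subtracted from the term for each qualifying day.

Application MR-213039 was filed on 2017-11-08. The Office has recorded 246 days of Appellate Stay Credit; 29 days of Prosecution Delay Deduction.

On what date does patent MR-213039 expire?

Base term: filing date + 21 years → 8 November 2038.
Appellate Stay Credit: +246 days → 12 July 2039.
Prosecution Delay Deduction: −29 days → 13 June 2039.

June 13, 2039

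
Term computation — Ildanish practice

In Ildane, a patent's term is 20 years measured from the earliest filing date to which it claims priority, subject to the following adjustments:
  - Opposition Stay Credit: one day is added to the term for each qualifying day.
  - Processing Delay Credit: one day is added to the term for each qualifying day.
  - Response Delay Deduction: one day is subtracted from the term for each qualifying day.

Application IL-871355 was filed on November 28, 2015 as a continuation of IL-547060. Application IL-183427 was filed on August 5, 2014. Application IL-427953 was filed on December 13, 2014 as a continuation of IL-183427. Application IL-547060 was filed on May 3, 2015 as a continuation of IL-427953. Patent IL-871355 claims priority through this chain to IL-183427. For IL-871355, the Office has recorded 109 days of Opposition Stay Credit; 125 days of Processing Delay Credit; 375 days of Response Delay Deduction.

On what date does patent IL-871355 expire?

2034-03-17

Earliest priority filing: 5 August 2014.
Base term: 5 August 2014 + 20 years → 5 August 2034.
Opposition Stay Credit: +109 days → 22 November 2034.
Processing Delay Credit: +125 days → 27 March 2035.
Response Delay Deduction: −375 days → 17 March 2034.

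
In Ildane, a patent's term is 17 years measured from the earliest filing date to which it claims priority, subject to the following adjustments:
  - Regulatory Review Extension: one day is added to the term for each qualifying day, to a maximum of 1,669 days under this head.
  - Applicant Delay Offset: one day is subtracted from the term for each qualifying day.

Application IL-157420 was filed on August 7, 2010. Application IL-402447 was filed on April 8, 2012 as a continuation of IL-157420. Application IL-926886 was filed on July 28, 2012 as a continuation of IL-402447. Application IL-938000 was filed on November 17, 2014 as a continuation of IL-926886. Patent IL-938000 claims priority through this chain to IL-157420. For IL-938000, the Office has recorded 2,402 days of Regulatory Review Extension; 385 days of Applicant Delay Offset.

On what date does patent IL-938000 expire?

Earliest priority filing: 7 August 2010.
Base term: 7 August 2010 + 17 years → 7 August 2027.
Regulatory Review Extension: 2402 days claimed exceeds the 1669-day cap, so +1669 days → 2 March 2032.
Applicant Delay Offset: −385 days → 11 February 2031.

February 11, 2031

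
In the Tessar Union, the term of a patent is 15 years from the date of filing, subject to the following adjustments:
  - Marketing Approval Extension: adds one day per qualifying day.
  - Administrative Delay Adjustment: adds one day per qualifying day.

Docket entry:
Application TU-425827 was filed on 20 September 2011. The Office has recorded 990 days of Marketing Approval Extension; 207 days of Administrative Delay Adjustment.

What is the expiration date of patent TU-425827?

Base term: filing date + 15 years → 20 September 2026.
Marketing Approval Extension: +990 days → 6 June 2029.
Administrative Delay Adjustment: +207 days → 30 December 2029.

2029-12-30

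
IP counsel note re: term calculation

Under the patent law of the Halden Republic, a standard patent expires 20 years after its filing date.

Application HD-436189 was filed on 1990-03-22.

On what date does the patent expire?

2010-03-22

Filing date + 20 years → 22 March 2010.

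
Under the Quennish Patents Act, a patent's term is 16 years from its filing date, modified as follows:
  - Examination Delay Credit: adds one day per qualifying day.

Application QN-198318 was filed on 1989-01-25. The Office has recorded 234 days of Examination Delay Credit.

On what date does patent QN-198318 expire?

Base term: filing date + 16 years → 25 January 2005.
Examination Delay Credit: +234 days → 16 September 2005.

2005-09-16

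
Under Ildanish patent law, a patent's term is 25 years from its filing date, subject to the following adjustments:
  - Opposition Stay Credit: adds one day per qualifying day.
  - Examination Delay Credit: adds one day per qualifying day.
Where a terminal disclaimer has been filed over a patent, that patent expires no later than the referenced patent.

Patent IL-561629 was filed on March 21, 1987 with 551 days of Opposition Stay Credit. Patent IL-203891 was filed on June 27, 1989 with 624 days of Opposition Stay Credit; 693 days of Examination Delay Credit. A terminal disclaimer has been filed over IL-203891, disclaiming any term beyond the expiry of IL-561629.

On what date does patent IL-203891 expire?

2013-09-23

Natural term of IL-203891:
  Base: filing + 25 years → 27 June 2014.
  Opposition Stay Credit: +624 days → 12 March 2016.
  Examination Delay Credit: +693 days → 3 February 2018.
Expiry of referenced patent IL-561629:
  Base: filing + 25 years → 21 March 2012.
  Opposition Stay Credit: +551 days → 23 September 2013.
Terminal disclaimer: IL-203891 expires on the earlier of 3 February 2018 and 23 September 2013.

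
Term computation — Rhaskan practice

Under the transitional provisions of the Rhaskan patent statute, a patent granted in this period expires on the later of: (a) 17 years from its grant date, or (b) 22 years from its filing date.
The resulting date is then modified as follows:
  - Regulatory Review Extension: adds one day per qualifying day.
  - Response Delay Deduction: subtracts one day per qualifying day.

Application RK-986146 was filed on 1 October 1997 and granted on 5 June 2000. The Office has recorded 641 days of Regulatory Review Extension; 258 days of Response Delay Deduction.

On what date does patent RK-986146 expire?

(a) grant + 17 years → 5 June 2017.
(b) filing + 22 years → 1 October 2019.
Later of the two: 1 October 2019.
Regulatory Review Extension: +641 days → 3 July 2021.
Response Delay Deduction: −258 days → 18 October 2020.

2020-10-18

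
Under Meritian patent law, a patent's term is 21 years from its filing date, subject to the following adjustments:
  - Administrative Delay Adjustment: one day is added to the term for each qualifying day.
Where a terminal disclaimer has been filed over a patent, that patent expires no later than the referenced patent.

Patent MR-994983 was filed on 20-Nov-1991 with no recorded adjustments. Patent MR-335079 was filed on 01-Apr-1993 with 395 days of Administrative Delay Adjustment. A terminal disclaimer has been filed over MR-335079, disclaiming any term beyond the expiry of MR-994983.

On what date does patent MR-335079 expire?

Natural term of MR-335079:
  Base: filing + 21 years → 1 April 2014.
  Administrative Delay Adjustment: +395 days → 1 May 2015.
Expiry of referenced patent MR-994983:
  Base: filing + 21 years → 20 November 2012.
Terminal disclaimer: MR-335079 expires on the earlier of 1 May 2015 and 20 November 2012.

November 20, 2012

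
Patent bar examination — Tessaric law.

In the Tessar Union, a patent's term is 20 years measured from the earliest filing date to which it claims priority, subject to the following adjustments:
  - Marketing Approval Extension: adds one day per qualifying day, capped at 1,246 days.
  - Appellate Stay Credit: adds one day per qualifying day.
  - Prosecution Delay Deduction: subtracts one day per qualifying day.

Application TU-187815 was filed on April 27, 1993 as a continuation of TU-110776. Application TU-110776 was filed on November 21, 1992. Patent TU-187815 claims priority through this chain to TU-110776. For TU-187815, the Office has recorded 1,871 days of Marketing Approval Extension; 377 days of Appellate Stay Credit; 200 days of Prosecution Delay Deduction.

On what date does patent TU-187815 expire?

Earliest priority filing: 21 November 1992.
Base term: 21 November 1992 + 20 years → 21 November 2012.
Marketing Approval Extension: 1871 days claimed exceeds the 1246-day cap, so +1246 days → 20 April 2016.
Appellate Stay Credit: +377 days → 2 May 2017.
Prosecution Delay Deduction: −200 days → 14 October 2016.

2016-10-14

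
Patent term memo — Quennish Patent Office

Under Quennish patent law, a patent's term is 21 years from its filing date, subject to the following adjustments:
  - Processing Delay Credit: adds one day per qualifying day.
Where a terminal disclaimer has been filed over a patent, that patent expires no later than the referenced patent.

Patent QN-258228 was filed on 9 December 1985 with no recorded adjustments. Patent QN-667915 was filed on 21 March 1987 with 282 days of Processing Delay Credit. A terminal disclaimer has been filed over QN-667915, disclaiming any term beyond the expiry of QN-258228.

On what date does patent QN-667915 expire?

Natural term of QN-667915:
  Base: filing + 21 years → 21 March 2008.
  Processing Delay Credit: +282 days → 28 December 2008.
Expiry of referenced patent QN-258228:
  Base: filing + 21 years → 9 December 2006.
Terminal disclaimer: QN-667915 expires on the earlier of 28 December 2008 and 9 December 2006.

December 9, 2006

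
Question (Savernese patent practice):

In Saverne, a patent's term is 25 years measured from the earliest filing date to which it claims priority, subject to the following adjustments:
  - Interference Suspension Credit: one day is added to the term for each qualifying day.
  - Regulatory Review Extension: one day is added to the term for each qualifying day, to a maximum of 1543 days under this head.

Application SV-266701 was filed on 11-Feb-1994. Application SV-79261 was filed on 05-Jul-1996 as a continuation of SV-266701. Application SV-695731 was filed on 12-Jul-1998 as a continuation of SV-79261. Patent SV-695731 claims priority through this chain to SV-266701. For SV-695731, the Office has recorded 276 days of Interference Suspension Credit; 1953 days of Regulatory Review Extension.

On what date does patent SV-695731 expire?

Earliest priority filing: 11 February 1994.
Base term: 11 February 1994 + 25 years → 11 February 2019.
Interference Suspension Credit: +276 days → 14 November 2019.
Regulatory Review Extension: 1953 days claimed exceeds the 1543-day cap, so +1543 days → 4 February 2024.

February 4, 2024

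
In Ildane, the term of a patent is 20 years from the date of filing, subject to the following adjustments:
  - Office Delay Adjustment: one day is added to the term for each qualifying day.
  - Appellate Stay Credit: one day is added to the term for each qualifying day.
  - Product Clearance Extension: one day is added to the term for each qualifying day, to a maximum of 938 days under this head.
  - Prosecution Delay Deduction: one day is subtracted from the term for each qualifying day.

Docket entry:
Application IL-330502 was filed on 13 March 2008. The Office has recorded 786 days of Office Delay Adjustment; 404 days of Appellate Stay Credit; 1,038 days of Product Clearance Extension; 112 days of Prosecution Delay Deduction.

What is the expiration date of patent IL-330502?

2033-09-19

Base term: filing date + 20 years → 13 March 2028.
Office Delay Adjustment: +786 days → 8 May 2030.
Appellate Stay Credit: +404 days → 16 June 2031.
Product Clearance Extension: 1038 days claimed exceeds the 938-day cap, so +938 days → 9 January 2034.
Prosecution Delay Deduction: −112 days → 19 September 2033.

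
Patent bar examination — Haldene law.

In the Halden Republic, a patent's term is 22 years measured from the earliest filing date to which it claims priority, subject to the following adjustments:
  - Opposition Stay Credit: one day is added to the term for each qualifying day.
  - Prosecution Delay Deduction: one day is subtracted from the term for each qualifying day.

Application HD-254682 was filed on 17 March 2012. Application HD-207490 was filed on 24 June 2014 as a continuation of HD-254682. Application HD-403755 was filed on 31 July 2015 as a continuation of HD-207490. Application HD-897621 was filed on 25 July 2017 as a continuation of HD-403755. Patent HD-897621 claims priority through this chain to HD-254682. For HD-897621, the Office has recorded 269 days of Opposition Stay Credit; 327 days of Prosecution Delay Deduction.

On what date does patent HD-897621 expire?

Earliest priority filing: 17 March 2012.
Base term: 17 March 2012 + 22 years → 17 March 2034.
Opposition Stay Credit: +269 days → 11 December 2034.
Prosecution Delay Deduction: −327 days → 18 January 2034.

January 18, 2034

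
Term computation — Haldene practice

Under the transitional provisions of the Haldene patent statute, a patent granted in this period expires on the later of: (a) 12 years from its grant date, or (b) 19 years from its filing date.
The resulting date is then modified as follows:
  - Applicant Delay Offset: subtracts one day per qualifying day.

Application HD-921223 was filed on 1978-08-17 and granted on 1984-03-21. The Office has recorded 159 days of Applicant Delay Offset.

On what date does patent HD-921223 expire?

(a) grant + 12 years → 21 March 1996.
(b) filing + 19 years → 17 August 1997.
Later of the two: 17 August 1997.
Applicant Delay Offset: −159 days → 11 March 1997.

1997-03-11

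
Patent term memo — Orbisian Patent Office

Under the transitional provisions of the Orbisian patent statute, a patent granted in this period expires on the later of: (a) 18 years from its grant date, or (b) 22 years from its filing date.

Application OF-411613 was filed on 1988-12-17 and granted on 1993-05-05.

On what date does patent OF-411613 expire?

(a) grant + 18 years → 5 May 2011.
(b) filing + 22 years → 17 December 2010.
Later of the two: 5 May 2011.

May 5, 2011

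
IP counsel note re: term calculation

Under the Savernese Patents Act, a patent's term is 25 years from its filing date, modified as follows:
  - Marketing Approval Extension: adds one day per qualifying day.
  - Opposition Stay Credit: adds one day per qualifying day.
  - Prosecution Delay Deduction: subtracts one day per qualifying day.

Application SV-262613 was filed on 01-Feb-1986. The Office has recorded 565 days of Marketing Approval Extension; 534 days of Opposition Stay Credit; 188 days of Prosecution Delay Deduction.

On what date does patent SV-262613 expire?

2013-07-31

Base term: filing date + 25 years → 1 February 2011.
Marketing Approval Extension: +565 days → 19 August 2012.
Opposition Stay Credit: +534 days → 4 February 2014.
Prosecution Delay Deduction: −188 days → 31 July 2013.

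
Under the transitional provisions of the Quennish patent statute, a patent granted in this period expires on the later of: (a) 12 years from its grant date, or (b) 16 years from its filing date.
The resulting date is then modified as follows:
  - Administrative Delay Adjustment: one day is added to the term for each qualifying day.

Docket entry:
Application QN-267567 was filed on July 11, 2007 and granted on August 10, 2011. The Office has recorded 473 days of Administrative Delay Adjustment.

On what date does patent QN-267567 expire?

November 25, 2024

(a) grant + 12 years → 10 August 2023.
(b) filing + 16 years → 11 July 2023.
Later of the two: 10 August 2023.
Administrative Delay Adjustment: +473 days → 25 November 2024.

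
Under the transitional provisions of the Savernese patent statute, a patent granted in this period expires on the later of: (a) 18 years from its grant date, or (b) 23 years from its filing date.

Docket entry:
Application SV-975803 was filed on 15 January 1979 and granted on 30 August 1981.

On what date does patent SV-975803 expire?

(a) grant + 18 years → 30 August 1999.
(b) filing + 23 years → 15 January 2002.
Later of the two: 15 January 2002.

2002-01-15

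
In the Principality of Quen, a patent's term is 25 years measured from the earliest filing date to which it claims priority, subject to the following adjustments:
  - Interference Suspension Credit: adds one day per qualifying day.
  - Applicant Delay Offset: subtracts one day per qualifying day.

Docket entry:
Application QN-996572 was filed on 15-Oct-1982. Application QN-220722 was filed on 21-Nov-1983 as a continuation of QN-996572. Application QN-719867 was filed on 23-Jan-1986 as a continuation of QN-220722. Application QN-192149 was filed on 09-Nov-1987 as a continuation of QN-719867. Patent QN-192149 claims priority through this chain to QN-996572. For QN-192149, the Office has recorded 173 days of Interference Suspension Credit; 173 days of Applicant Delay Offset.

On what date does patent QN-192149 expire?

2007-10-15

Earliest priority filing: 15 October 1982.
Base term: 15 October 1982 + 25 years → 15 October 2007.
Interference Suspension Credit: +173 days → 5 April 2008.
Applicant Delay Offset: −173 days → 15 October 2007.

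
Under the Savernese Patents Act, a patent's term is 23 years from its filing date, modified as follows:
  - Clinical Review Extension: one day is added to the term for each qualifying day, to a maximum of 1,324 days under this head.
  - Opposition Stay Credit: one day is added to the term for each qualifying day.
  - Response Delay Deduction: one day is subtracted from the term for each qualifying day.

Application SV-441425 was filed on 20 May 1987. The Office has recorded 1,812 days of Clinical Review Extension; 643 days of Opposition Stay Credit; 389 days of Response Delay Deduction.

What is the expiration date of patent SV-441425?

Base term: filing date + 23 years → 20 May 2010.
Clinical Review Extension: 1812 days claimed exceeds the 1324-day cap, so +1324 days → 3 January 2014.
Opposition Stay Credit: +643 days → 8 October 2015.
Response Delay Deduction: −389 days → 14 September 2014.

2014-09-14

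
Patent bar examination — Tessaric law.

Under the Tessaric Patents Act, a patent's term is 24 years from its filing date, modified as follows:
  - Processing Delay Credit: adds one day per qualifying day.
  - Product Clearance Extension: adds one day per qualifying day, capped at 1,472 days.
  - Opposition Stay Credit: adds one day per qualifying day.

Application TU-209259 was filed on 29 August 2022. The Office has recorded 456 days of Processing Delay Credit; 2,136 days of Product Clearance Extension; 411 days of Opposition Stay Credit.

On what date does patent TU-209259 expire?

Base term: filing date + 24 years → 29 August 2046.
Processing Delay Credit: +456 days → 28 November 2047.
Product Clearance Extension: 2136 days claimed exceeds the 1472-day cap, so +1472 days → 9 December 2051.
Opposition Stay Credit: +411 days → 23 January 2053.

2053-01-23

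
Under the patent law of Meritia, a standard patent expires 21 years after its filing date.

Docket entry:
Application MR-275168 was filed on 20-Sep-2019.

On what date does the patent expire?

Filing date + 21 years → 20 September 2040.

2040-09-20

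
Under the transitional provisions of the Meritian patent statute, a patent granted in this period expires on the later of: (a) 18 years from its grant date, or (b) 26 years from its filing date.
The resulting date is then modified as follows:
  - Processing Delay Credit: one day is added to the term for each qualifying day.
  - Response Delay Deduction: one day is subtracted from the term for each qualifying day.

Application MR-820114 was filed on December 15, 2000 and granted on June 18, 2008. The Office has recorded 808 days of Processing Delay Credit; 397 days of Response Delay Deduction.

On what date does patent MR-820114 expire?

(a) grant + 18 years → 18 June 2026.
(b) filing + 26 years → 15 December 2026.
Later of the two: 15 December 2026.
Processing Delay Credit: +808 days → 2 March 2029.
Response Delay Deduction: −397 days → 30 January 2028.

January 30, 2028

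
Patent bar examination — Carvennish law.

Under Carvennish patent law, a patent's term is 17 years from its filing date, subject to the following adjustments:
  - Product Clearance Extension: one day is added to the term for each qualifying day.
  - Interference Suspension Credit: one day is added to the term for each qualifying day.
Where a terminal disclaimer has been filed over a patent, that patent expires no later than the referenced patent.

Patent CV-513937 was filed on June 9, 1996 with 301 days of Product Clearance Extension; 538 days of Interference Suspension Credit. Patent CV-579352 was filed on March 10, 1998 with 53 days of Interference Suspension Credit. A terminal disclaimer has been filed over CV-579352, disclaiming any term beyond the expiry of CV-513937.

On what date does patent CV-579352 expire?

May 2, 2015

Natural term of CV-579352:
  Base: filing + 17 years → 10 March 2015.
  Interference Suspension Credit: +53 days → 2 May 2015.
Expiry of referenced patent CV-513937:
  Base: filing + 17 years → 9 June 2013.
  Product Clearance Extension: +301 days → 6 April 2014.
  Interference Suspension Credit: +538 days → 26 September 2015.
Terminal disclaimer: CV-579352 expires on the earlier of 2 May 2015 and 26 September 2015.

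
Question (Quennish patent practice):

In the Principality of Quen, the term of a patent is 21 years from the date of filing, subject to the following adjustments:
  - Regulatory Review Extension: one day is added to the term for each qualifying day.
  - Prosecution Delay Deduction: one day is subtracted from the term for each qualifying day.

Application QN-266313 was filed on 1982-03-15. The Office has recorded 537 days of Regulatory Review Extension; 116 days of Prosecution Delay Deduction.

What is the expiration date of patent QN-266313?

Base term: filing date + 21 years → 15 March 2003.
Regulatory Review Extension: +537 days → 2 September 2004.
Prosecution Delay Deduction: −116 days → 9 May 2004.

May 9, 2004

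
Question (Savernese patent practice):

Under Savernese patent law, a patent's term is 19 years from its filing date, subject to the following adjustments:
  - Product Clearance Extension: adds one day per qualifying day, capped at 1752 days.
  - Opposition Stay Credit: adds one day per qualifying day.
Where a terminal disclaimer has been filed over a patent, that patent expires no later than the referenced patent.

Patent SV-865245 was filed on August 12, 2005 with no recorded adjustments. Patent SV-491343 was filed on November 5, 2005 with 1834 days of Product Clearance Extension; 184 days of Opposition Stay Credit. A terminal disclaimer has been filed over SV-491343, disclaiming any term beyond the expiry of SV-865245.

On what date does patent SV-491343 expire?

August 12, 2024

Natural term of SV-491343:
  Base: filing + 19 years → 5 November 2024.
  Product Clearance Extension: 1834 days claimed exceeds the 1752-day cap, so +1752 days → 23 August 2029.
  Opposition Stay Credit: +184 days → 23 February 2030.
Expiry of referenced patent SV-865245:
  Base: filing + 19 years → 12 August 2024.
Terminal disclaimer: SV-491343 expires on the earlier of 23 February 2030 and 12 August 2024.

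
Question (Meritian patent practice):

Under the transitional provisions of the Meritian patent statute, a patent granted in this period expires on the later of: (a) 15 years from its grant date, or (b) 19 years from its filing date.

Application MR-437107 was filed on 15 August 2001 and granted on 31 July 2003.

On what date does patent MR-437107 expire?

(a) grant + 15 years → 31 July 2018.
(b) filing + 19 years → 15 August 2020.
Later of the two: 15 August 2020.

August 15, 2020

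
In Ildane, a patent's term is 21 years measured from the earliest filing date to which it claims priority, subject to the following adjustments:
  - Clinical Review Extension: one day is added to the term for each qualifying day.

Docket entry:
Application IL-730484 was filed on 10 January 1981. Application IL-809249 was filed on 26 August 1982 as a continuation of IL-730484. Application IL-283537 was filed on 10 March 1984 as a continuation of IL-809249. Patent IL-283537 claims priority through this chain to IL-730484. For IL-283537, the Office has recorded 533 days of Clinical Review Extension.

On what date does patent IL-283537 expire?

Earliest priority filing: 10 January 1981.
Base term: 10 January 1981 + 21 years → 10 January 2002.
Clinical Review Extension: +533 days → 27 June 2003.

June 27, 2003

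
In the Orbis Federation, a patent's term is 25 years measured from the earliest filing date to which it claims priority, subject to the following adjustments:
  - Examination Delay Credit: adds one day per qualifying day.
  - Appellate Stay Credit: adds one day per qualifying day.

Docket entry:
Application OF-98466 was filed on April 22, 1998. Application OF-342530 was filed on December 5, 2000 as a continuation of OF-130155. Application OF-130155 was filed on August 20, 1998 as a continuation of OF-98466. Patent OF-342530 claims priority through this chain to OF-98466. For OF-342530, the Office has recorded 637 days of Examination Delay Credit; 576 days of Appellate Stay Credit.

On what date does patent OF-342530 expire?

August 17, 2026

Earliest priority filing: 22 April 1998.
Base term: 22 April 1998 + 25 years → 22 April 2023.
Examination Delay Credit: +637 days → 18 January 2025.
Appellate Stay Credit: +576 days → 17 August 2026.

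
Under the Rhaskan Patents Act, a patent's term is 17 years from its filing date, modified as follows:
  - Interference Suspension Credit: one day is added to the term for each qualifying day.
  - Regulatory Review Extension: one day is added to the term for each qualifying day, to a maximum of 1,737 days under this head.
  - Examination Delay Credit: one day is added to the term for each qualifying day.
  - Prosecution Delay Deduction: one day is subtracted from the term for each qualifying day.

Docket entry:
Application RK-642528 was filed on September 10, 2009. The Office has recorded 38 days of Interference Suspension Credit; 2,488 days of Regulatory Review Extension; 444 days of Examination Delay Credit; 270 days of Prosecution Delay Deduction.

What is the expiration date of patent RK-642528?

Base term: filing date + 17 years → 10 September 2026.
Interference Suspension Credit: +38 days → 18 October 2026.
Regulatory Review Extension: 2488 days claimed exceeds the 1737-day cap, so +1737 days → 21 July 2031.
Examination Delay Credit: +444 days → 7 October 2032.
Prosecution Delay Deduction: −270 days → 11 January 2032.

2032-01-11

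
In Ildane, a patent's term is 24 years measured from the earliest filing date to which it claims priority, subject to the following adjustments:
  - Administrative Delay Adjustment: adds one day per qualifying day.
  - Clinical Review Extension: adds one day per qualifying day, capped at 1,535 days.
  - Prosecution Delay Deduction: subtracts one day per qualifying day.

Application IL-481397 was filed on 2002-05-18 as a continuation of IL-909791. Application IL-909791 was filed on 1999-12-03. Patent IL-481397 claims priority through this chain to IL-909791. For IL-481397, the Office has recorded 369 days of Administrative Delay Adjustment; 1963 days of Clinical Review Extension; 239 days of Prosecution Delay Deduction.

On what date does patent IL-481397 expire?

Earliest priority filing: 3 December 1999.
Base term: 3 December 1999 + 24 years → 3 December 2023.
Administrative Delay Adjustment: +369 days → 6 December 2024.
Clinical Review Extension: 1963 days claimed exceeds the 1535-day cap, so +1535 days → 18 February 2029.
Prosecution Delay Deduction: −239 days → 24 June 2028.

June 24, 2028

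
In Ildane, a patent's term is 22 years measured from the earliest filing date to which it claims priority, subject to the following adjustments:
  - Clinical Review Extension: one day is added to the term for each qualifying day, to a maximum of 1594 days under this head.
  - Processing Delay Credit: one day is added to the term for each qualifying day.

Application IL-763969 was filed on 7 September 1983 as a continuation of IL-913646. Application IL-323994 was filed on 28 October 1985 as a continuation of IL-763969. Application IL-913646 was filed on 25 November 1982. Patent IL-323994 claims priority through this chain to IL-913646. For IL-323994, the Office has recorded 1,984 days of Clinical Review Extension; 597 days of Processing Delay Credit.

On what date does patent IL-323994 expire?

Earliest priority filing: 25 November 1982.
Base term: 25 November 1982 + 22 years → 25 November 2004.
Clinical Review Extension: 1984 days claimed exceeds the 1594-day cap, so +1594 days → 7 April 2009.
Processing Delay Credit: +597 days → 25 November 2010.

November 25, 2010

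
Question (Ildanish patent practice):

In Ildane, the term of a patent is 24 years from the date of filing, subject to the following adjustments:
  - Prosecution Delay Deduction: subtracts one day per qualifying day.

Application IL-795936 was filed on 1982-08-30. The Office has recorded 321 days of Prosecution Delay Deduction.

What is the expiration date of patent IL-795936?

Base term: filing date + 24 years → 30 August 2006.
Prosecution Delay Deduction: −321 days → 13 October 2005.

October 13, 2005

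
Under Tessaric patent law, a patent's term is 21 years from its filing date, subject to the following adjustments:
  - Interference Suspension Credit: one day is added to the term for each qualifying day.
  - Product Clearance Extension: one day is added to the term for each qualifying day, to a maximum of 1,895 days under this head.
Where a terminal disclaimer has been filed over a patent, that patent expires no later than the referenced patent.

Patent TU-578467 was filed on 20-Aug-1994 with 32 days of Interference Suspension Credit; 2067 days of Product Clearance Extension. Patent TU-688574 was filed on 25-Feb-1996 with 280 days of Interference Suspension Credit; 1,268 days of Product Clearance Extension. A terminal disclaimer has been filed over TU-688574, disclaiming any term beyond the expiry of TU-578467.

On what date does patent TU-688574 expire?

Natural term of TU-688574:
  Base: filing + 21 years → 25 February 2017.
  Interference Suspension Credit: +280 days → 2 December 2017.
  Product Clearance Extension: 1268 days (within the 1895-day cap) → +1268 days → 23 May 2021.
Expiry of referenced patent TU-578467:
  Base: filing + 21 years → 20 August 2015.
  Interference Suspension Credit: +32 days → 21 September 2015.
  Product Clearance Extension: 2067 days claimed exceeds the 1895-day cap, so +1895 days → 28 November 2020.
Terminal disclaimer: TU-688574 expires on the earlier of 23 May 2021 and 28 November 2020.

November 28, 2020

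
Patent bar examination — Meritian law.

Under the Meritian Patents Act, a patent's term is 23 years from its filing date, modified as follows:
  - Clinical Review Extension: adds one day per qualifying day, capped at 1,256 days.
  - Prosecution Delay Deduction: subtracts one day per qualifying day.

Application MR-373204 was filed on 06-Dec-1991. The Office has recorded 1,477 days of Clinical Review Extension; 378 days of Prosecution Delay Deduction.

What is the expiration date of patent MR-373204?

2017-05-02

Base term: filing date + 23 years → 6 December 2014.
Clinical Review Extension: 1477 days claimed exceeds the 1256-day cap, so +1256 days → 15 May 2018.
Prosecution Delay Deduction: −378 days → 2 May 2017.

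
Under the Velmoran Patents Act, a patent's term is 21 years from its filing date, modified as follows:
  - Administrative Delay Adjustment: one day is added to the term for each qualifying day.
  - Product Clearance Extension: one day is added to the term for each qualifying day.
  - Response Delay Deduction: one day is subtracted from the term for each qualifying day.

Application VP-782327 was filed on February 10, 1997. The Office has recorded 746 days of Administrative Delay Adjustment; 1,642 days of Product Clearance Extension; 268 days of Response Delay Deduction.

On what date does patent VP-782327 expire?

December 1, 2023

Base term: filing date + 21 years → 10 February 2018.
Administrative Delay Adjustment: +746 days → 26 February 2020.
Product Clearance Extension: +1642 days → 25 August 2024.
Response Delay Deduction: −268 days → 1 December 2023.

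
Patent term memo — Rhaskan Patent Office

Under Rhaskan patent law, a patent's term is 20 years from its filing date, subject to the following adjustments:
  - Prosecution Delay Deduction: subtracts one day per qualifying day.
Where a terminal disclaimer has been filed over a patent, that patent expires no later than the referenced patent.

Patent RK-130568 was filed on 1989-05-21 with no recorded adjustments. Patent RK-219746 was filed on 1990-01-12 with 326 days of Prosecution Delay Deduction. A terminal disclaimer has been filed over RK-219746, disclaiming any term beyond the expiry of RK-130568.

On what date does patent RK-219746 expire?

Natural term of RK-219746:
  Base: filing + 20 years → 12 January 2010.
  Prosecution Delay Deduction: −326 days → 20 February 2009.
Expiry of referenced patent RK-130568:
  Base: filing + 20 years → 21 May 2009.
Terminal disclaimer: RK-219746 expires on the earlier of 20 February 2009 and 21 May 2009.

2009-02-20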